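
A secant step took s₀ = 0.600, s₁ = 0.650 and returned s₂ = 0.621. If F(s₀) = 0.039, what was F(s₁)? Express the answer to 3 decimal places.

The secant line through (0.600, 0.039) and (0.650, F(s₁)) crosses zero at s₂ = 0.621.
So (0.600, 0.039), (0.650, F(s₁)), (0.621, 0) are collinear:
F(s₁) = 0.039 · (0.650 − 0.621) / (0.600 − 0.621) = 0.039 · (0.02900)/(-0.02100) = -0.05386

-0.054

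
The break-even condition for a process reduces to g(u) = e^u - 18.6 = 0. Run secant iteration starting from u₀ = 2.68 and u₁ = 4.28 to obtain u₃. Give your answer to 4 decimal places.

2.8525

g(2.68) = -4.014907, g(4.28) = 53.640440
u₂ = 4.280000 − 53.640440·(4.280000 − 2.680000) / (53.640440 − (-4.014907)) = 4.280000 − (85.824704)/(57.655347) = 2.791418
g(2.791418) = -2.295875
u₃ = 2.791418 − (-2.295875)·(2.791418 − 4.280000) / (-2.295875 − 53.640440) = 2.791418 − (3.417598)/(-55.936315) = 2.852516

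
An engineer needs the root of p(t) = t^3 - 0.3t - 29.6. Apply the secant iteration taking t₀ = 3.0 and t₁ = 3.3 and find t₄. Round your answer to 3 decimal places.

p(3.0) = -3.50000, p(3.3) = 5.34700
t₂ = 3.30000 − 5.34700·(3.30000 − 3.00000) / (5.34700 − (-3.50000)) = 3.30000 − (1.60410)/(8.84700) = 3.11868
p(3.11868) = -0.20268
t₃ = 3.11868 − (-0.20268)·(3.11868 − 3.30000) / (-0.20268 − 5.34700) = 3.11868 − (0.03675)/(-5.54968) = 3.12531
p(3.12531) = -0.01104
t₄ = 3.12531 − (-0.01104)·(3.12531 − 3.11868) / (-0.01104 − (-0.20268)) = 3.12531 − (-0.00007)/(0.19164) = 3.12569

3.126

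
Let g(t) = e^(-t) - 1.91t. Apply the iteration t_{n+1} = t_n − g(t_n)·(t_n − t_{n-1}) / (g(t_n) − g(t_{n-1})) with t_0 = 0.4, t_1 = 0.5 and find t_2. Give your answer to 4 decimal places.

g(0.4) = -0.093680, g(0.5) = -0.348469
t_2 = 0.500000 − (-0.348469)·(0.500000 − 0.400000) / (-0.348469 − (-0.093680)) = 0.500000 − (-0.034847)/(-0.254789) = 0.363232

0.3632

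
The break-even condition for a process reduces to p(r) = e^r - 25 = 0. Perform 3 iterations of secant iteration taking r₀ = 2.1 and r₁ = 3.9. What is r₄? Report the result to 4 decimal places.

p(2.1) = -16.833830, p(3.9) = 24.402449
r₂ = 3.900000 − 24.402449·(3.900000 − 2.100000) / (24.402449 − (-16.833830)) = 3.900000 − (43.924408)/(41.236279) = 2.834812
p(2.834812) = -7.972809
r₃ = 2.834812 − (-7.972809)·(2.834812 − 3.900000) / (-7.972809 − 24.402449) = 2.834812 − (8.492544)/(-32.375258) = 3.097127
p(3.097127) = -2.865723
r₄ = 3.097127 − (-2.865723)·(3.097127 − 2.834812) / (-2.865723 − (-7.972809)) = 3.097127 − (-0.751725)/(5.107086) = 3.244320

3.2443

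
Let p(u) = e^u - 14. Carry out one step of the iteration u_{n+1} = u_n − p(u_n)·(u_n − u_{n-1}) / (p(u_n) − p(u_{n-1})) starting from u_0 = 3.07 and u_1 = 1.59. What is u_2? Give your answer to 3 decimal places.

2.399

p(3.07) = 7.54190, p(1.59) = -9.09625
u_2 = 1.59000 − (-9.09625)·(1.59000 − 3.07000) / (-9.09625 − 7.54190) = 1.59000 − (13.46245)/(-16.63815) = 2.39913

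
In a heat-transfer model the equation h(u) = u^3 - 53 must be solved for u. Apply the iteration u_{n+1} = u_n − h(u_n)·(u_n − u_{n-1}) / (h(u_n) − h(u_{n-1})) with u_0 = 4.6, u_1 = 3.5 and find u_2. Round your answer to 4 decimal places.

3.7045

h(4.6) = 44.336000, h(3.5) = -10.125000
u_2 = 3.500000 − (-10.125000)·(3.500000 − 4.600000) / (-10.125000 − 44.336000) = 3.500000 − (11.137500)/(-54.461000) = 3.704504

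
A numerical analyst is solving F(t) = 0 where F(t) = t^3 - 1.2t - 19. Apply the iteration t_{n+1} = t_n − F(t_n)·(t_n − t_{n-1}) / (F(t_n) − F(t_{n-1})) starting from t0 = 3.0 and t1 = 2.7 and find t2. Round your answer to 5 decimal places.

F(3.0) = 4.4000000, F(2.7) = -2.5570000
t2 = 2.7000000 − (-2.5570000)·(2.7000000 − 3.0000000) / (-2.5570000 − 4.4000000) = 2.7000000 − (0.7671000)/(-6.9570000) = 2.8102630

2.81026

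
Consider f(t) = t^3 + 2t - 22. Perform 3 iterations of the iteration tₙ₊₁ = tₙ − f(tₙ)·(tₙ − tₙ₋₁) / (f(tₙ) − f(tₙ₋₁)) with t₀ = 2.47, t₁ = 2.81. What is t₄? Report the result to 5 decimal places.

f(2.47) = -1.9907770, f(2.81) = 5.8080410
t₂ = 2.8100000 − 5.8080410·(2.8100000 − 2.4700000) / (5.8080410 − (-1.9907770)) = 2.8100000 − (1.9747339)/(7.7988180) = 2.5567906
f(2.5567906) = -0.1722229
t₃ = 2.5567906 − (-0.1722229)·(2.5567906 − 2.8100000) / (-0.1722229 − 5.8080410) = 2.5567906 − (0.0436084)/(-5.9802639) = 2.5640827
f(2.5640827) = -0.0142220
t₄ = 2.5640827 − (-0.0142220)·(2.5640827 − 2.5567906) / (-0.0142220 − (-0.1722229)) = 2.5640827 − (-0.0001037)/(0.1580009) = 2.5647390

2.56474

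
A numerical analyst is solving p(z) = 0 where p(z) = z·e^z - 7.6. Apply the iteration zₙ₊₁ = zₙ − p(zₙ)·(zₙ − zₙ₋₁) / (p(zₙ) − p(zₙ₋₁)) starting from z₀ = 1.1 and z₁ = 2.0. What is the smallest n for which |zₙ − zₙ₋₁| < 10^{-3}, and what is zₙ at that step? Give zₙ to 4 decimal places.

n = 6, zₙ = 1.5743

p(1.1) = -4.295417, p(2.0) = 7.178112
z₂ = 2.000000 − 7.178112·(0.900000)/(11.473530) = 1.436939;  |Δ| = 0.563061
p(1.436939) = -1.553657
z₃ = 1.436939 − (-1.553657)·(-0.563061)/(-8.731770) = 1.537125;  |Δ| = 0.100186
p(1.537125) = -0.450526
z₄ = 1.537125 − (-0.450526)·(0.100186)/(1.103132) = 1.578042;  |Δ| = 0.040917
p(1.578042) = 0.046335
z₅ = 1.578042 − 0.046335·(0.040917)/(0.496860) = 1.574226;  |Δ| = 0.003816
p(1.574226) = -0.001204
z₆ = 1.574226 − (-0.001204)·(-0.003816)/(-0.047539) = 1.574323;  |Δ| = 0.000097
|z₆ − z₅| = 0.000097 < 10^{-3}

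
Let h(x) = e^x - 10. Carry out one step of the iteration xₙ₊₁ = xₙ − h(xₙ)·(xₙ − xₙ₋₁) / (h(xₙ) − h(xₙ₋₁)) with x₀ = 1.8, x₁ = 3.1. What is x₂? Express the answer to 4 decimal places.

h(1.8) = -3.950353, h(3.1) = 12.197951
x₂ = 3.100000 − 12.197951·(3.100000 − 1.800000) / (12.197951 − (-3.950353)) = 3.100000 − (15.857337)/(16.148304) = 2.118018

2.1180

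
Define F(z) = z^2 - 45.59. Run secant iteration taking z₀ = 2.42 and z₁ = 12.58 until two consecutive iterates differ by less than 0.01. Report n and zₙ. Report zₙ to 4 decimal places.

F(2.42) = -39.733600, F(12.58) = 112.666400
z₂ = 12.580000 − 112.666400·(10.160000)/(152.400000) = 5.068907;  |Δ| = 7.511093
F(5.068907) = -19.896185
z₃ = 5.068907 − (-19.896185)·(-7.511093)/(-132.562585) = 6.196239;  |Δ| = 1.127332
F(6.196239) = -7.196621
z₄ = 6.196239 − (-7.196621)·(1.127332)/(12.699564) = 6.835079;  |Δ| = 0.638840
F(6.835079) = 1.128301
z₅ = 6.835079 − 1.128301·(0.638840)/(8.324921) = 6.748495;  |Δ| = 0.086584
F(6.748495) = -0.047816
z₆ = 6.748495 − (-0.047816)·(-0.086584)/(-1.176117) = 6.752015;  |Δ| = 0.003520
|z₆ − z₅| = 0.003520 < 0.01

n = 6, zₙ = 6.7520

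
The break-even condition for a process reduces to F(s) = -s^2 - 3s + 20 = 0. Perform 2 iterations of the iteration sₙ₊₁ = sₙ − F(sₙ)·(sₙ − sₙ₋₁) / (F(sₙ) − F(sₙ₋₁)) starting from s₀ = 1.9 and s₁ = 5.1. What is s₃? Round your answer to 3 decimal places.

3.175

F(1.9) = 10.69000, F(5.1) = -21.31000
s₂ = 5.10000 − (-21.31000)·(5.10000 − 1.90000) / (-21.31000 − 10.69000) = 5.10000 − (-68.19200)/(-32.00000) = 2.96900
F(2.96900) = 2.27804
s₃ = 2.96900 − 2.27804·(2.96900 − 5.10000) / (2.27804 − (-21.31000)) = 2.96900 − (-4.85450)/(23.58804) = 3.17480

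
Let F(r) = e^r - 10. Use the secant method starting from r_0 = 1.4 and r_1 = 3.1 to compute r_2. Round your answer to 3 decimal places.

F(1.4) = -5.94480, F(3.1) = 12.19795
r_2 = 3.10000 − 12.19795·(3.10000 − 1.40000) / (12.19795 − (-5.94480)) = 3.10000 − (20.73652)/(18.14275) = 1.95704

1.957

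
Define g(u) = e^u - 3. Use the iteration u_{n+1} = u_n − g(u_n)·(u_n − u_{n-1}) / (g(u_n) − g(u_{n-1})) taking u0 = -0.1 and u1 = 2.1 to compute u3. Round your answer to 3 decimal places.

0.848

g(-0.1) = -2.09516, g(2.1) = 5.16617
u2 = 2.10000 − 5.16617·(2.10000 − (-0.10000)) / (5.16617 − (-2.09516)) = 2.10000 − (11.36557)/(7.26133) = 0.53478
g(0.53478) = -1.29293
u3 = 0.53478 − (-1.29293)·(0.53478 − 2.10000) / (-1.29293 − 5.16617) = 0.53478 − (2.02371)/(-6.45910) = 0.84809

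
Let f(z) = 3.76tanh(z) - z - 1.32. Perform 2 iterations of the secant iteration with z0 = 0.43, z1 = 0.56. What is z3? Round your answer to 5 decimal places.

0.54344

f(0.43) = -0.2259919, f(0.56) = 0.0299951
z2 = 0.5600000 − 0.0299951·(0.5600000 − 0.4300000) / (0.0299951 − (-0.2259919)) = 0.5600000 − (0.0038994)/(0.2559870) = 0.5447673
f(0.5447673) = 0.0024042
z3 = 0.5447673 − 0.0024042·(0.5447673 − 0.5600000) / (0.0024042 − 0.0299951) = 0.5447673 − (-0.0000366)/(-0.0275910) = 0.5434400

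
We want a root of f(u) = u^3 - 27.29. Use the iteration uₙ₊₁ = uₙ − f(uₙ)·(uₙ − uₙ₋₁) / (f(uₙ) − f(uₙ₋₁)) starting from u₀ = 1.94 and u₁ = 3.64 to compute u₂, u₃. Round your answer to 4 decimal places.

f(1.94) = -19.988616, f(3.64) = 20.938544
u₂ = 3.640000 − 20.938544·(3.640000 − 1.940000) / (20.938544 − (-19.988616)) = 3.640000 − (35.595525)/(40.927160) = 2.770271
f(2.770271) = -6.029821
u₃ = 2.770271 − (-6.029821)·(2.770271 − 3.640000) / (-6.029821 − 20.938544) = 2.770271 − (5.244308)/(-26.968365) = 2.964733

2.7703, 2.9647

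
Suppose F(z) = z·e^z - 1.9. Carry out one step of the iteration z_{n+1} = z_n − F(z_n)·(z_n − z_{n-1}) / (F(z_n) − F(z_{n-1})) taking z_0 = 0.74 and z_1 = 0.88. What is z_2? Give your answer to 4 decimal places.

F(0.74) = -0.349008, F(0.88) = 0.221592
z_2 = 0.880000 − 0.221592·(0.880000 − 0.740000) / (0.221592 − (-0.349008)) = 0.880000 − (0.031023)/(0.570599) = 0.825631

0.8256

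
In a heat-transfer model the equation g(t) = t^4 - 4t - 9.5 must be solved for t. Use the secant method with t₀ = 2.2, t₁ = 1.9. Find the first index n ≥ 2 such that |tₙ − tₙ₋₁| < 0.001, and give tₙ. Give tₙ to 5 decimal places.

n = 5, tₙ = 2.05128

g(2.2) = 5.1256000, g(1.9) = -4.0679000
t₂ = 1.9000000 − (-4.0679000)·(-0.3000000)/(-9.1935000) = 2.0327427;  |Δ| = 0.1327427
g(2.0327427) = -0.5571924
t₃ = 2.0327427 − (-0.5571924)·(0.1327427)/(3.5107076) = 2.0538106;  |Δ| = 0.0210679
g(2.0538106) = 0.0774455
t₄ = 2.0538106 − 0.0774455·(0.0210679)/(0.6346380) = 2.0512397;  |Δ| = 0.0025709
g(2.0512397) = -0.0011943
t₅ = 2.0512397 − (-0.0011943)·(-0.0025709)/(-0.0786399) = 2.0512787;  |Δ| = 0.0000390
|t₅ − t₄| = 0.0000390 < 0.001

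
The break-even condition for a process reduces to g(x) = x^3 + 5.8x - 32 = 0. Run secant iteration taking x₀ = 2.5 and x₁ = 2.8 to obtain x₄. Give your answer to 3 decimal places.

g(2.5) = -1.87500, g(2.8) = 6.19200
x₂ = 2.80000 − 6.19200·(2.80000 − 2.50000) / (6.19200 − (-1.87500)) = 2.80000 − (1.85760)/(8.06700) = 2.56973
g(2.56973) = -0.12636
x₃ = 2.56973 − (-0.12636)·(2.56973 − 2.80000) / (-0.12636 − 6.19200) = 2.56973 − (0.02910)/(-6.31836) = 2.57433
g(2.57433) = -0.00826
x₄ = 2.57433 − (-0.00826)·(2.57433 − 2.56973) / (-0.00826 − (-0.12636)) = 2.57433 − (-0.00004)/(0.11810) = 2.57466

2.575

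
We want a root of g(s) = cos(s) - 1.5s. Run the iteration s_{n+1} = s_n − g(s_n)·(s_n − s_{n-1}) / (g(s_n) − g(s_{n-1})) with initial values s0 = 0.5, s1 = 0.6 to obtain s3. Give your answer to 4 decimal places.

0.5636

g(0.5) = 0.127583, g(0.6) = -0.074664
s2 = 0.600000 − (-0.074664)·(0.600000 − 0.500000) / (-0.074664 − 0.127583) = 0.600000 − (-0.007466)/(-0.202247) = 0.563083
g(0.563083) = 0.000990
s3 = 0.563083 − 0.000990·(0.563083 − 0.600000) / (0.000990 − (-0.074664)) = 0.563083 − (-0.000037)/(0.075654) = 0.563566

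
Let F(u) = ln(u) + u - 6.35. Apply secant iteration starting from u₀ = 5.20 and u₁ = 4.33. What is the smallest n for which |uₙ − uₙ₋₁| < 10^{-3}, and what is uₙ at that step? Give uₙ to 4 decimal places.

n = 4, uₙ = 4.7846

F(5.20) = 0.498659, F(4.33) = -0.554432
u₂ = 4.330000 − (-0.554432)·(-0.870000)/(-1.053091) = 4.788038;  |Δ| = 0.458038
F(4.788038) = 0.004159
u₃ = 4.788038 − 0.004159·(0.458038)/(0.558592) = 4.784628;  |Δ| = 0.003411
F(4.784628) = 0.000036
u₄ = 4.784628 − 0.000036·(-0.003411)/(-0.004123) = 4.784598;  |Δ| = 0.000030
|u₄ − u₃| = 0.000030 < 10^{-3}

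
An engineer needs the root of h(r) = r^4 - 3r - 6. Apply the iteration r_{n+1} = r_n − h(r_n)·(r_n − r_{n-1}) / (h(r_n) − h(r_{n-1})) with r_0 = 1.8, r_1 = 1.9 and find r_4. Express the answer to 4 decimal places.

h(1.8) = -0.902400, h(1.9) = 1.332100
r_2 = 1.900000 − 1.332100·(1.900000 − 1.800000) / (1.332100 − (-0.902400)) = 1.900000 − (0.133210)/(2.234500) = 1.840385
h(1.840385) = -0.049274
r_3 = 1.840385 − (-0.049274)·(1.840385 − 1.900000) / (-0.049274 − 1.332100) = 1.840385 − (0.002937)/(-1.381374) = 1.842511
h(1.842511) = -0.002540
r_4 = 1.842511 − (-0.002540)·(1.842511 − 1.840385) / (-0.002540 − (-0.049274)) = 1.842511 − (-0.000005)/(0.046734) = 1.842627

1.8426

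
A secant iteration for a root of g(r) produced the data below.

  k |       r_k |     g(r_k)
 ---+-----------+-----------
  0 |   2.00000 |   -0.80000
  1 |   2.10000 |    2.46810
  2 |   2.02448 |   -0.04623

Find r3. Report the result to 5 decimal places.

2.02587

r3 = 2.02448 − (-0.04623)·(2.02448 − 2.10000) / (-0.04623 − 2.46810)
   = 2.02448 − (0.0034913)/(-2.5143300) = 2.0258686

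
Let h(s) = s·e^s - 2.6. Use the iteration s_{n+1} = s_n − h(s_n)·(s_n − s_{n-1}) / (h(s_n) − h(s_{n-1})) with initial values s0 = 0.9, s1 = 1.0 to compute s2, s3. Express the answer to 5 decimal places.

0.97656, 0.97786

h(0.9) = -0.3863572, h(1.0) = 0.1182818
s2 = 1.0000000 − 0.1182818·(1.0000000 − 0.9000000) / (0.1182818 − (-0.3863572)) = 1.0000000 − (0.0118282)/(0.5046390) = 0.9765611
h(0.9765611) = -0.0069283
s3 = 0.9765611 − (-0.0069283)·(0.9765611 − 1.0000000) / (-0.0069283 − 0.1182818) = 0.9765611 − (0.0001624)/(-0.1252102) = 0.9778581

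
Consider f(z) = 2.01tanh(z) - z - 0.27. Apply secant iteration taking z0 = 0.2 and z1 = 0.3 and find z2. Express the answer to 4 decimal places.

0.2825

f(0.2) = -0.073276, f(0.3) = 0.015538
z2 = 0.300000 − 0.015538·(0.300000 − 0.200000) / (0.015538 − (-0.073276)) = 0.300000 − (0.001554)/(0.088814) = 0.282505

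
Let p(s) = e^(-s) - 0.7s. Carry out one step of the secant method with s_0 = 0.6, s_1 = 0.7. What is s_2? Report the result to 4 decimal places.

0.7054

p(0.6) = 0.128812, p(0.7) = 0.006585
s_2 = 0.700000 − 0.006585·(0.700000 − 0.600000) / (0.006585 − 0.128812) = 0.700000 − (0.000659)/(-0.122226) = 0.705388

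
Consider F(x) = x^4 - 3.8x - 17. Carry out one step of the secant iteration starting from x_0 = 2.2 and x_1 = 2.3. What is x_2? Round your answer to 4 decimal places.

F(2.2) = -1.934400, F(2.3) = 2.244100
x_2 = 2.300000 − 2.244100·(2.300000 − 2.200000) / (2.244100 − (-1.934400)) = 2.300000 − (0.224410)/(4.178500) = 2.246294

2.2463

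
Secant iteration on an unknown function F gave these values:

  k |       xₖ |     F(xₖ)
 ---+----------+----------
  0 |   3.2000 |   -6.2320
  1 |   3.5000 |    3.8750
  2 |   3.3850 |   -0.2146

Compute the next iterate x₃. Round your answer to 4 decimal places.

x₃ = 3.3850 − (-0.2146)·(3.3850 − 3.5000) / (-0.2146 − 3.8750)
   = 3.3850 − (0.024679)/(-4.089600) = 3.391035

3.3910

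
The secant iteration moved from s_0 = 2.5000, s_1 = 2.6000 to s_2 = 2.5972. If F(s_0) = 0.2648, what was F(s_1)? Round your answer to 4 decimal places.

-0.0076

The secant line through (2.5000, 0.2648) and (2.6000, F(s_1)) crosses zero at s_2 = 2.5972.
So (2.5000, 0.2648), (2.6000, F(s_1)), (2.5972, 0) are collinear:
F(s_1) = 0.2648 · (2.6000 − 2.5972) / (2.5000 − 2.5972) = 0.2648 · (0.002800)/(-0.097200) = -0.007628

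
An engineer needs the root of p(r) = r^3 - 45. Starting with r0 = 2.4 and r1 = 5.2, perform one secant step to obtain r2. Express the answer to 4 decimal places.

3.0885

p(2.4) = -31.176000, p(5.2) = 95.608000
r2 = 5.200000 − 95.608000·(5.200000 − 2.400000) / (95.608000 − (-31.176000)) = 5.200000 − (267.702400)/(126.784000) = 3.088516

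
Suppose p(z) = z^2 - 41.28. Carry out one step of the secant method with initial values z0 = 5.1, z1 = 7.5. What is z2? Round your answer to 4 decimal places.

p(5.1) = -15.270000, p(7.5) = 14.970000
z2 = 7.500000 − 14.970000·(7.500000 − 5.100000) / (14.970000 − (-15.270000)) = 7.500000 − (35.928000)/(30.240000) = 6.311905

6.3119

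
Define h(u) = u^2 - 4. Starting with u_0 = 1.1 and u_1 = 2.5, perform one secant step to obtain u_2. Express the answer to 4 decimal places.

1.8750

h(1.1) = -2.790000, h(2.5) = 2.250000
u_2 = 2.500000 − 2.250000·(2.500000 − 1.100000) / (2.250000 − (-2.790000)) = 2.500000 − (3.150000)/(5.040000) = 1.875000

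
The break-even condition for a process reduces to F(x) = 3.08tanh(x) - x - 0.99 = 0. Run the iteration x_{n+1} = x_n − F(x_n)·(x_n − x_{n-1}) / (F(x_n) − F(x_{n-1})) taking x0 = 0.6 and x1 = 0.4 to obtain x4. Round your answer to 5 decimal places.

0.54877

F(0.6) = 0.0641127, F(0.4) = -0.2197572
x2 = 0.4000000 − (-0.2197572)·(0.4000000 − 0.6000000) / (-0.2197572 − 0.0641127) = 0.4000000 − (0.0439514)/(-0.2838699) = 0.5548295
F(0.5548295) = 0.0078942
x3 = 0.5548295 − 0.0078942·(0.5548295 − 0.4000000) / (0.0078942 − (-0.2197572)) = 0.5548295 − (0.0012223)/(0.2276514) = 0.5494605
F(0.5494605) = 0.0008961
x4 = 0.5494605 − 0.0008961·(0.5494605 − 0.5548295) / (0.0008961 − 0.0078942) = 0.5494605 − (-0.0000048)/(-0.0069981) = 0.5487731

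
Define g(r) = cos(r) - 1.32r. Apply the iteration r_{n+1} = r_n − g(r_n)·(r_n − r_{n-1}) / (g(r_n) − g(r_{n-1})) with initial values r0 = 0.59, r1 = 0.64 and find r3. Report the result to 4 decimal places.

0.6176

g(0.59) = 0.052141, g(0.64) = -0.042704
r2 = 0.640000 − (-0.042704)·(0.640000 − 0.590000) / (-0.042704 − 0.052141) = 0.640000 − (-0.002135)/(-0.094845) = 0.617487
g(0.617487) = 0.000253
r3 = 0.617487 − 0.000253·(0.617487 − 0.640000) / (0.000253 − (-0.042704)) = 0.617487 − (-0.000006)/(0.042957) = 0.617620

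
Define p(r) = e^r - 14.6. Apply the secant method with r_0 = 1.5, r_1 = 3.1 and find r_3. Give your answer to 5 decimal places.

2.62696

p(1.5) = -10.1183109, p(3.1) = 7.5979513
r_2 = 3.1000000 − 7.5979513·(3.1000000 − 1.5000000) / (7.5979513 − (-10.1183109)) = 3.1000000 − (12.1567221)/(17.7162622) = 2.4138100
p(2.4138100) = -3.4235376
r_3 = 2.4138100 − (-3.4235376)·(2.4138100 − 3.1000000) / (-3.4235376 − 7.5979513) = 2.4138100 − (2.3491973)/(-11.0214889) = 2.6269570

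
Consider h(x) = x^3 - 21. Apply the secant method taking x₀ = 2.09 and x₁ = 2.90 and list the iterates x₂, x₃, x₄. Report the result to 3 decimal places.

h(2.09) = -11.87067, h(2.90) = 3.38900
x₂ = 2.90000 − 3.38900·(2.90000 − 2.09000) / (3.38900 − (-11.87067)) = 2.90000 − (2.74509)/(15.25967) = 2.72011
h(2.72011) = -0.87395
x₃ = 2.72011 − (-0.87395)·(2.72011 − 2.90000) / (-0.87395 − 3.38900) = 2.72011 − (0.15722)/(-4.26295) = 2.75699
h(2.75699) = -0.04418
x₄ = 2.75699 − (-0.04418)·(2.75699 − 2.72011) / (-0.04418 − (-0.87395)) = 2.75699 − (-0.00163)/(0.82977) = 2.75895

2.720, 2.757, 2.759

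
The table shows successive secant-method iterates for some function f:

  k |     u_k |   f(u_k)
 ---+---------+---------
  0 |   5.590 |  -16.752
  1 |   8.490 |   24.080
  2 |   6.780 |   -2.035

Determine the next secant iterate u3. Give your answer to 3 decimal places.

u3 = 6.780 − (-2.035)·(6.780 − 8.490) / (-2.035 − 24.080)
   = 6.780 − (3.47985)/(-26.11500) = 6.91325

6.913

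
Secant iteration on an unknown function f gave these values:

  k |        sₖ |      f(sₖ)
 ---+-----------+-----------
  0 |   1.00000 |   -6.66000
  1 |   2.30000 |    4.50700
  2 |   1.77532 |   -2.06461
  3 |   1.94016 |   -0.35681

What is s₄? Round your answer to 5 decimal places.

1.97460

s₄ = 1.94016 − (-0.35681)·(1.94016 − 1.77532) / (-0.35681 − (-2.06461))
   = 1.94016 − (-0.0588166)/(1.7078000) = 1.9746000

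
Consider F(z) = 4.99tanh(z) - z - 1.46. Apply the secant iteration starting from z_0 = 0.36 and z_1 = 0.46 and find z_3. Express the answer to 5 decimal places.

F(0.36) = -0.0973820, F(0.46) = 0.2261202
z_2 = 0.4600000 − 0.2261202·(0.4600000 − 0.3600000) / (0.2261202 − (-0.0973820)) = 0.4600000 − (0.0226120)/(0.3235022) = 0.3901024
F(0.3901024) = 0.0034257
z_3 = 0.3901024 − 0.0034257·(0.3901024 − 0.4600000) / (0.0034257 − 0.2261202) = 0.3901024 − (-0.0002394)/(-0.2226945) = 0.3890272

0.38903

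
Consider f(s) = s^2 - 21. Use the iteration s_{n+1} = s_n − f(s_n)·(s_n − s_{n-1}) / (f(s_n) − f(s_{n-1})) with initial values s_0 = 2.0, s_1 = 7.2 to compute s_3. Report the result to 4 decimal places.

f(2.0) = -17.000000, f(7.2) = 30.840000
s_2 = 7.200000 − 30.840000·(7.200000 − 2.000000) / (30.840000 − (-17.000000)) = 7.200000 − (160.368000)/(47.840000) = 3.847826
f(3.847826) = -6.194234
s_3 = 3.847826 − (-6.194234)·(3.847826 − 7.200000) / (-6.194234 − 30.840000) = 3.847826 − (20.764151)/(-37.034234) = 4.408501

4.4085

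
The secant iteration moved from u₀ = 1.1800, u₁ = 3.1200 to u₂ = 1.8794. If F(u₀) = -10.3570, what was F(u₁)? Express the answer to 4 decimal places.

18.3713

The secant line through (1.1800, -10.3570) and (3.1200, F(u₁)) crosses zero at u₂ = 1.8794.
So (1.1800, -10.3570), (3.1200, F(u₁)), (1.8794, 0) are collinear:
F(u₁) = -10.3570 · (3.1200 − 1.8794) / (1.1800 − 1.8794) = -10.3570 · (1.240600)/(-0.699400) = 18.371310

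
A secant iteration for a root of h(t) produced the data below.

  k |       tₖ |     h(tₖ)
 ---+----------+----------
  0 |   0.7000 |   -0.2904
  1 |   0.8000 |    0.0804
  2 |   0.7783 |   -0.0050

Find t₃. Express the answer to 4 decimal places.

0.7796

t₃ = 0.7783 − (-0.0050)·(0.7783 − 0.8000) / (-0.0050 − 0.0804)
   = 0.7783 − (0.000109)/(-0.085400) = 0.779570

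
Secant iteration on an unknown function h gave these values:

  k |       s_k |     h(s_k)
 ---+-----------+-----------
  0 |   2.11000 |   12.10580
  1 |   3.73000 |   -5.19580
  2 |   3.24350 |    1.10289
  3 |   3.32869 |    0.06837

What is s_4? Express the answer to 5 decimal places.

3.33432

s_4 = 3.32869 − 0.06837·(3.32869 − 3.24350) / (0.06837 − 1.10289)
   = 3.32869 − (0.0058244)/(-1.0345200) = 3.3343201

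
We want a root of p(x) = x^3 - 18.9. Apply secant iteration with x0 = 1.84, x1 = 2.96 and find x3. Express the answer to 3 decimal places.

2.653

p(1.84) = -12.67050, p(2.96) = 7.03434
x2 = 2.96000 − 7.03434·(2.96000 − 1.84000) / (7.03434 − (-12.67050)) = 2.96000 − (7.87846)/(19.70483) = 2.56018
p(2.56018) = -2.11932
x3 = 2.56018 − (-2.11932)·(2.56018 − 2.96000) / (-2.11932 − 7.03434) = 2.56018 − (0.84735)/(-9.15365) = 2.65275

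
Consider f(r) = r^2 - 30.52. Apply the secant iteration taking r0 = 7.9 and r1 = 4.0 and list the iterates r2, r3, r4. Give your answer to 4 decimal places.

f(7.9) = 31.890000, f(4.0) = -14.520000
r2 = 4.000000 − (-14.520000)·(4.000000 − 7.900000) / (-14.520000 − 31.890000) = 4.000000 − (56.628000)/(-46.410000) = 5.220168
f(5.220168) = -3.269845
r3 = 5.220168 − (-3.269845)·(5.220168 − 4.000000) / (-3.269845 − (-14.520000)) = 5.220168 − (-3.989761)/(11.250155) = 5.574809
f(5.574809) = 0.558491
r4 = 5.574809 − 0.558491·(5.574809 − 5.220168) / (0.558491 − (-3.269845)) = 5.574809 − (0.198064)/(3.828336) = 5.523072

5.2202, 5.5748, 5.5231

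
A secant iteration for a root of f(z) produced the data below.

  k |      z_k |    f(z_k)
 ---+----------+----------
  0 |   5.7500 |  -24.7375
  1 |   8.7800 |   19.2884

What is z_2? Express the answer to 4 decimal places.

7.4525

z_2 = 8.7800 − 19.2884·(8.7800 − 5.7500) / (19.2884 − (-24.7375))
   = 8.7800 − (58.443852)/(44.025900) = 7.452512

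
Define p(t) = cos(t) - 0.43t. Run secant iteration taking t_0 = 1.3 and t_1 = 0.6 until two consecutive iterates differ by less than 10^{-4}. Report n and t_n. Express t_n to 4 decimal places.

n = 5, t_n = 1.0853

p(1.3) = -0.291501, p(0.6) = 0.567336
t_2 = 0.600000 − 0.567336·(-0.700000)/(0.858837) = 1.062410;  |Δ| = 0.462410
p(1.062410) = 0.029932
t_3 = 1.062410 − 0.029932·(0.462410)/(-0.537404) = 1.088165;  |Δ| = 0.025755
p(1.088165) = -0.003799
t_4 = 1.088165 − (-0.003799)·(0.025755)/(-0.033731) = 1.085264;  |Δ| = 0.002901
p(1.085264) = 0.000016
t_5 = 1.085264 − 0.000016·(-0.002901)/(0.003815) = 1.085276;  |Δ| = 0.000012
|t_5 − t_4| = 0.000012 < 10^{-4}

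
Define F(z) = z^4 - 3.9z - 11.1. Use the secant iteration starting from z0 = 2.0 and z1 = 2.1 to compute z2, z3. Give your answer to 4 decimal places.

F(2.0) = -2.900000, F(2.1) = 0.158100
z2 = 2.100000 − 0.158100·(2.100000 − 2.000000) / (0.158100 − (-2.900000)) = 2.100000 − (0.015810)/(3.058100) = 2.094830
F(2.094830) = -0.012544
z3 = 2.094830 − (-0.012544)·(2.094830 − 2.100000) / (-0.012544 − 0.158100) = 2.094830 − (0.000065)/(-0.170644) = 2.095210

2.0948, 2.0952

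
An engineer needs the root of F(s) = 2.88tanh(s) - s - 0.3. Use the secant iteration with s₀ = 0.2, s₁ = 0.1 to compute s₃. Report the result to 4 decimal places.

0.1617

F(0.2) = 0.068441, F(0.1) = -0.112956
s₂ = 0.100000 − (-0.112956)·(0.100000 − 0.200000) / (-0.112956 − 0.068441) = 0.100000 − (0.011296)/(-0.181397) = 0.162270
F(0.162270) = 0.001009
s₃ = 0.162270 − 0.001009·(0.162270 − 0.100000) / (0.001009 − (-0.112956)) = 0.162270 − (0.000063)/(0.113965) = 0.161719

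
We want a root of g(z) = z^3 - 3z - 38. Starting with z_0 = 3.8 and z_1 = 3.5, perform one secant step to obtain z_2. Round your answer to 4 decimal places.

g(3.8) = 5.472000, g(3.5) = -5.625000
z_2 = 3.500000 − (-5.625000)·(3.500000 − 3.800000) / (-5.625000 − 5.472000) = 3.500000 − (1.687500)/(-11.097000) = 3.652068

3.6521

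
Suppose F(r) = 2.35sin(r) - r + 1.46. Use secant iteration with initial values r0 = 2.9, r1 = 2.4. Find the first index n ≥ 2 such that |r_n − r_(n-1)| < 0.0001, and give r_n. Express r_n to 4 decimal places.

n = 5, r_n = 2.6236

F(2.9) = -0.877764, F(2.4) = 0.647338
r2 = 2.400000 − 0.647338·(-0.500000)/(1.525103) = 2.612228;  |Δ| = 0.212228
F(2.612228) = 0.034487
r3 = 2.612228 − 0.034487·(0.212228)/(-0.612851) = 2.624171;  |Δ| = 0.011943
F(2.624171) = -0.001764
r4 = 2.624171 − (-0.001764)·(0.011943)/(-0.036251) = 2.623590;  |Δ| = 0.000581
F(2.623590) = 0.000004
r5 = 2.623590 − 0.000004·(-0.000581)/(0.001768) = 2.623591;  |Δ| = 0.000001
|r5 − r4| = 0.000001 < 0.0001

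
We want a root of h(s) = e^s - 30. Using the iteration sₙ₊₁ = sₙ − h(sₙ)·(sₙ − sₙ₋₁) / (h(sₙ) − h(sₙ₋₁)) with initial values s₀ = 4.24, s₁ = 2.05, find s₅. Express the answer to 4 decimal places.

h(4.24) = 39.407852, h(2.05) = -22.232099
s₂ = 2.050000 − (-22.232099)·(2.050000 − 4.240000) / (-22.232099 − 39.407852) = 2.050000 − (48.688297)/(-61.639951) = 2.839882
h(2.839882) = -12.886252
s₃ = 2.839882 − (-12.886252)·(2.839882 − 2.050000) / (-12.886252 − (-22.232099)) = 2.839882 − (-10.178620)/(9.345847) = 3.928988
h(3.928988) = 20.855502
s₄ = 3.928988 − 20.855502·(3.928988 − 2.839882) / (20.855502 − (-12.886252)) = 3.928988 − (22.713855)/(33.741753) = 3.255821
h(3.255821) = -4.059105
s₅ = 3.255821 − (-4.059105)·(3.255821 − 3.928988) / (-4.059105 − 20.855502) = 3.255821 − (2.732458)/(-24.914606) = 3.365494

3.3655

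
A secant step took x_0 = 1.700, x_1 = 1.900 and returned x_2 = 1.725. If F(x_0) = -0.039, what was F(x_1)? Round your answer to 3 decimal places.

0.273

The secant line through (1.700, -0.039) and (1.900, F(x_1)) crosses zero at x_2 = 1.725.
So (1.700, -0.039), (1.900, F(x_1)), (1.725, 0) are collinear:
F(x_1) = -0.039 · (1.900 − 1.725) / (1.700 − 1.725) = -0.039 · (0.17500)/(-0.02500) = 0.27300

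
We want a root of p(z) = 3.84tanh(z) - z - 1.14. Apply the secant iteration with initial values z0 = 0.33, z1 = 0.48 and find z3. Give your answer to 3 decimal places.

p(0.33) = -0.24688, p(0.48) = 0.09358
z2 = 0.48000 − 0.09358·(0.48000 − 0.33000) / (0.09358 − (-0.24688)) = 0.48000 − (0.01404)/(0.34046) = 0.43877
p(0.43877) = 0.00571
z3 = 0.43877 − 0.00571·(0.43877 − 0.48000) / (0.00571 − 0.09358) = 0.43877 − (-0.00024)/(-0.08786) = 0.43609

0.436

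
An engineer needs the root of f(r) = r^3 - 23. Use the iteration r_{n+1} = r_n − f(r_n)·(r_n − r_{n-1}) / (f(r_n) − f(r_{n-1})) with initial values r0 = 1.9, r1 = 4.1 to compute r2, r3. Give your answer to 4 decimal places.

2.4722, 2.7109

f(1.9) = -16.141000, f(4.1) = 45.921000
r2 = 4.100000 − 45.921000·(4.100000 − 1.900000) / (45.921000 − (-16.141000)) = 4.100000 − (101.026200)/(62.062000) = 2.472173
f(2.472173) = -7.890970
r3 = 2.472173 − (-7.890970)·(2.472173 − 4.100000) / (-7.890970 − 45.921000) = 2.472173 − (12.845135)/(-53.811970) = 2.710877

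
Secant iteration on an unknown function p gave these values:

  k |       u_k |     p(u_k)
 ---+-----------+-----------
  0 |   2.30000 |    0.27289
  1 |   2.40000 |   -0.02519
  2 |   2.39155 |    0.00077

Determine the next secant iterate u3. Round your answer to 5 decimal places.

2.39180

u3 = 2.39155 − 0.00077·(2.39155 − 2.40000) / (0.00077 − (-0.02519))
   = 2.39155 − (-0.0000065)/(0.0259600) = 2.3918006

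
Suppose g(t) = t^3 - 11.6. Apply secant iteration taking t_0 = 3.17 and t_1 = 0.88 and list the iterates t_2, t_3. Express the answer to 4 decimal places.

g(3.17) = 20.255013, g(0.88) = -10.918528
t_2 = 0.880000 − (-10.918528)·(0.880000 − 3.170000) / (-10.918528 − 20.255013) = 0.880000 − (25.003429)/(-31.173541) = 1.682072
g(1.682072) = -6.840801
t_3 = 1.682072 − (-6.840801)·(1.682072 − 0.880000) / (-6.840801 − (-10.918528)) = 1.682072 − (-5.486816)/(4.077727) = 3.027630

1.6821, 3.0276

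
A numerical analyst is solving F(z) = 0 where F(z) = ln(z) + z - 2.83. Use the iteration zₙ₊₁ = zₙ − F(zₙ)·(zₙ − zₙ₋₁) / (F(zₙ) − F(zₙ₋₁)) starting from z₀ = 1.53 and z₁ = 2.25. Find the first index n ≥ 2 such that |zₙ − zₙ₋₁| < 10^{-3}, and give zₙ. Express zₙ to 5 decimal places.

F(1.53) = -0.8747323, F(2.25) = 0.2309302
z₂ = 2.2500000 − 0.2309302·(0.7200000)/(1.1056625) = 2.0996198;  |Δ| = 0.1503802
F(2.0996198) = 0.0113761
z₃ = 2.0996198 − 0.0113761·(-0.1503802)/(-0.2195541) = 2.0918279;  |Δ| = 0.0077919
F(2.0918279) = -0.0001338
z₄ = 2.0918279 − (-0.0001338)·(-0.0077919)/(-0.0115098) = 2.0919185;  |Δ| = 0.0000906
|z₄ − z₃| = 0.0000906 < 10^{-3}

n = 4, zₙ = 2.09192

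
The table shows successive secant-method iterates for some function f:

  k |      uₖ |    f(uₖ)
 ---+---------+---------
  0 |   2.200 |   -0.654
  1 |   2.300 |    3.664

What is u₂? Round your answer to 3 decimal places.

u₂ = 2.300 − 3.664·(2.300 − 2.200) / (3.664 − (-0.654))
   = 2.300 − (0.36640)/(4.31800) = 2.21515

2.215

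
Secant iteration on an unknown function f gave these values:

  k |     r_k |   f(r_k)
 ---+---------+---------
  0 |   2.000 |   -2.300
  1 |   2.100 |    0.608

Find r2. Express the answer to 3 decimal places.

r2 = 2.100 − 0.608·(2.100 − 2.000) / (0.608 − (-2.300))
   = 2.100 − (0.06080)/(2.90800) = 2.07909

2.079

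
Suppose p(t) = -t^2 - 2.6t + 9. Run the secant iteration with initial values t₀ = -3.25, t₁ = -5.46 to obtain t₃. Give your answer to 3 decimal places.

-4.546

p(-3.25) = 6.88750, p(-5.46) = -6.61560
t₂ = -5.46000 − (-6.61560)·(-5.46000 − (-3.25000)) / (-6.61560 − 6.88750) = -5.46000 − (14.62048)/(-13.50310) = -4.37725
p(-4.37725) = 1.22053
t₃ = -4.37725 − 1.22053·(-4.37725 − (-5.46000)) / (1.22053 − (-6.61560)) = -4.37725 − (1.32153)/(7.83613) = -4.54590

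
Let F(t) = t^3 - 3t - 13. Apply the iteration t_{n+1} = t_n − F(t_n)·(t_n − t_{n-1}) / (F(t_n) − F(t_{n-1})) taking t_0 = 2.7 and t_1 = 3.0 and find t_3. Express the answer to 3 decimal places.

2.772

F(2.7) = -1.41700, F(3.0) = 5.00000
t_2 = 3.00000 − 5.00000·(3.00000 − 2.70000) / (5.00000 − (-1.41700)) = 3.00000 − (1.50000)/(6.41700) = 2.76625
F(2.76625) = -0.13110
t_3 = 2.76625 − (-0.13110)·(2.76625 − 3.00000) / (-0.13110 − 5.00000) = 2.76625 − (0.03065)/(-5.13110) = 2.77222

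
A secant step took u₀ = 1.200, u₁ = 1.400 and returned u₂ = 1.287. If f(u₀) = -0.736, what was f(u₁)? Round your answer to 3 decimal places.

The secant line through (1.200, -0.736) and (1.400, f(u₁)) crosses zero at u₂ = 1.287.
So (1.200, -0.736), (1.400, f(u₁)), (1.287, 0) are collinear:
f(u₁) = -0.736 · (1.400 − 1.287) / (1.200 − 1.287) = -0.736 · (0.11300)/(-0.08700) = 0.95595

0.956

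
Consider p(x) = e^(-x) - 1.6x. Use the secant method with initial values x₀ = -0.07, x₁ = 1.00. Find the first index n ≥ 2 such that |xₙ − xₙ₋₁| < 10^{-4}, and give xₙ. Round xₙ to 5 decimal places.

n = 5, xₙ = 0.41338

p(-0.07) = 1.1845082, p(1.00) = -1.2321206
x₂ = 1.0000000 − (-1.2321206)·(1.0700000)/(-2.4166287) = 0.4544594;  |Δ| = 0.5455406
p(0.4544594) = -0.0923441
x₃ = 0.4544594 − (-0.0923441)·(-0.5455406)/(1.1397765) = 0.4102600;  |Δ| = 0.0441994
p(0.4102600) = 0.0070616
x₄ = 0.4102600 − 0.0070616·(-0.0441994)/(0.0994057) = 0.4133999;  |Δ| = 0.0031399
p(0.4133999) = -0.0000421
x₅ = 0.4133999 − (-0.0000421)·(0.0031399)/(-0.0071038) = 0.4133813;  |Δ| = 0.0000186
|x₅ − x₄| = 0.0000186 < 10^{-4}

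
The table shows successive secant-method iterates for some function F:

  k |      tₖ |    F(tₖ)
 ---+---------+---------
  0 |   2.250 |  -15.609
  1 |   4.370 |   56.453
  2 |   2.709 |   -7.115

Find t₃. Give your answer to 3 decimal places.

t₃ = 2.709 − (-7.115)·(2.709 − 4.370) / (-7.115 − 56.453)
   = 2.709 − (11.81802)/(-63.56800) = 2.89491

2.895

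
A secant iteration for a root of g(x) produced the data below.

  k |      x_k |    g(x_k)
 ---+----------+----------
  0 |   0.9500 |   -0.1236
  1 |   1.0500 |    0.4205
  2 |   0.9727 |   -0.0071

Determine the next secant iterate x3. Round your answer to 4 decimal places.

0.9740

x3 = 0.9727 − (-0.0071)·(0.9727 − 1.0500) / (-0.0071 − 0.4205)
   = 0.9727 − (0.000549)/(-0.427600) = 0.973984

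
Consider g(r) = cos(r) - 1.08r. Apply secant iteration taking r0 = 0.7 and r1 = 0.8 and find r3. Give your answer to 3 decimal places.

g(0.7) = 0.00884, g(0.8) = -0.16729
r2 = 0.80000 − (-0.16729)·(0.80000 − 0.70000) / (-0.16729 − 0.00884) = 0.80000 − (-0.01673)/(-0.17614) = 0.70502
g(0.70502) = 0.00018
r3 = 0.70502 − 0.00018·(0.70502 − 0.80000) / (0.00018 − (-0.16729)) = 0.70502 − (-0.00002)/(0.16747) = 0.70512

0.705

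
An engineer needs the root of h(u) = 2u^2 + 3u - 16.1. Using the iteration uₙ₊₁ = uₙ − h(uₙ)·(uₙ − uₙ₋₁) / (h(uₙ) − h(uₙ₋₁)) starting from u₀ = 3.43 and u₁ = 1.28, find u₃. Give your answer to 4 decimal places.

2.2190

h(3.43) = 17.719800, h(1.28) = -8.983200
u₂ = 1.280000 − (-8.983200)·(1.280000 − 3.430000) / (-8.983200 − 17.719800) = 1.280000 − (19.313880)/(-26.703000) = 2.003285
h(2.003285) = -2.063843
u₃ = 2.003285 − (-2.063843)·(2.003285 − 1.280000) / (-2.063843 − (-8.983200)) = 2.003285 − (-1.492747)/(6.919357) = 2.219020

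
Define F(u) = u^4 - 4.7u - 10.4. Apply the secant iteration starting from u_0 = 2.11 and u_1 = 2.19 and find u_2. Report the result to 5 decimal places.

F(2.11) = -0.4958056, F(2.19) = 2.3095752
u_2 = 2.1900000 − 2.3095752·(2.1900000 − 2.1100000) / (2.3095752 − (-0.4958056)) = 2.1900000 − (0.1847660)/(2.8053808) = 2.1241387

2.12414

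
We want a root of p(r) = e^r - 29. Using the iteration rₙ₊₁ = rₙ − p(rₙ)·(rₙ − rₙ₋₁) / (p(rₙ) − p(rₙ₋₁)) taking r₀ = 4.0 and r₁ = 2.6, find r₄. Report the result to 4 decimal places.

p(4.0) = 25.598150, p(2.6) = -15.536262
r₂ = 2.600000 − (-15.536262)·(2.600000 − 4.000000) / (-15.536262 − 25.598150) = 2.600000 − (21.750767)/(-41.134412) = 3.128773
p(3.128773) = -6.154069
r₃ = 3.128773 − (-6.154069)·(3.128773 − 2.600000) / (-6.154069 − (-15.536262)) = 3.128773 − (-3.254106)/(9.382193) = 3.475612
p(3.475612) = 3.317586
r₄ = 3.475612 − 3.317586·(3.475612 − 3.128773) / (3.317586 − (-6.154069)) = 3.475612 − (1.150667)/(9.471655) = 3.354126

3.3541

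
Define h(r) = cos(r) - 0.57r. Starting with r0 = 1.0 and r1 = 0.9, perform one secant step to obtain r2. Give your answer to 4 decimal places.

h(1.0) = -0.029698, h(0.9) = 0.108610
r2 = 0.900000 − 0.108610·(0.900000 − 1.000000) / (0.108610 − (-0.029698)) = 0.900000 − (-0.010861)/(0.138308) = 0.978528

0.9785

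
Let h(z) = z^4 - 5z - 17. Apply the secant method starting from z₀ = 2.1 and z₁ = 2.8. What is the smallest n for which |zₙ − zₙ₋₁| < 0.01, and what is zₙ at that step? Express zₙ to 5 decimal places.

n = 5, zₙ = 2.31170

h(2.1) = -8.0519000, h(2.8) = 30.4656000
z₂ = 2.8000000 − 30.4656000·(0.7000000)/(38.5175000) = 2.2463317;  |Δ| = 0.5536683
h(2.2463317) = -2.7694822
z₃ = 2.2463317 − (-2.7694822)·(-0.5536683)/(-33.2350822) = 2.2924689;  |Δ| = 0.0461372
h(2.2924689) = -0.8429720
z₄ = 2.2924689 − (-0.8429720)·(0.0461372)/(1.9265102) = 2.3126569;  |Δ| = 0.0201880
h(2.3126569) = 0.0419047
z₅ = 2.3126569 − 0.0419047·(0.0201880)/(0.8848767) = 2.3117009;  |Δ| = 0.0009560
|z₅ − z₄| = 0.0009560 < 0.01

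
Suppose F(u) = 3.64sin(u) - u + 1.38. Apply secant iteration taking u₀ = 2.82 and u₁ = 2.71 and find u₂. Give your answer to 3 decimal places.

2.754

F(2.82) = -0.28948, F(2.71) = 0.19268
u₂ = 2.71000 − 0.19268·(2.71000 − 2.82000) / (0.19268 − (-0.28948)) = 2.71000 − (-0.02119)/(0.48215) = 2.75396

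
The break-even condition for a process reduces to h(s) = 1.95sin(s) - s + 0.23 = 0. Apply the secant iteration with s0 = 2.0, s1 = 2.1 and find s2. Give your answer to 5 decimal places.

h(2.0) = 0.0031300, h(2.1) = -0.1867417
s2 = 2.1000000 − (-0.1867417)·(2.1000000 − 2.0000000) / (-0.1867417 − 0.0031300) = 2.1000000 − (-0.0186742)/(-0.1898717) = 2.0016485

2.00165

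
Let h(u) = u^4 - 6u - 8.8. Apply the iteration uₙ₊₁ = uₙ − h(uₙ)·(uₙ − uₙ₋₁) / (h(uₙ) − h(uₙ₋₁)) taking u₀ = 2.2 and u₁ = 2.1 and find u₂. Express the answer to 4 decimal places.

h(2.2) = 1.425600, h(2.1) = -1.951900
u₂ = 2.100000 − (-1.951900)·(2.100000 − 2.200000) / (-1.951900 − 1.425600) = 2.100000 − (0.195190)/(-3.377500) = 2.157791

2.1578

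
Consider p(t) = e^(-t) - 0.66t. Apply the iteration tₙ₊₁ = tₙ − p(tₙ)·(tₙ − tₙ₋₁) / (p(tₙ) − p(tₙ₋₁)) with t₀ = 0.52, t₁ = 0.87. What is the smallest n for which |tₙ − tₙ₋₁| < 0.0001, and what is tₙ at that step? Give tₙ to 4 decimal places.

p(0.52) = 0.251321, p(0.87) = -0.155248
t₂ = 0.870000 − (-0.155248)·(0.350000)/(-0.406569) = 0.736352;  |Δ| = 0.133648
p(0.736352) = -0.007135
t₃ = 0.736352 − (-0.007135)·(-0.133648)/(0.148113) = 0.729914;  |Δ| = 0.006438
p(0.729914) = 0.000207
t₄ = 0.729914 − 0.000207·(-0.006438)/(0.007342) = 0.730096;  |Δ| = 0.000182
p(0.730096) = 0.000000
t₅ = 0.730096 − 0.000000·(0.000182)/(-0.000207) = 0.730095;  |Δ| = 0.000000
|t₅ − t₄| = 0.000000 < 0.0001

n = 5, tₙ = 0.7301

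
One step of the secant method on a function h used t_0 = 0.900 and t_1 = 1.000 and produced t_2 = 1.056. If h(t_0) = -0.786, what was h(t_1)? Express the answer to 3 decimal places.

-0.282

The secant line through (0.900, -0.786) and (1.000, h(t_1)) crosses zero at t_2 = 1.056.
So (0.900, -0.786), (1.000, h(t_1)), (1.056, 0) are collinear:
h(t_1) = -0.786 · (1.000 − 1.056) / (0.900 − 1.056) = -0.786 · (-0.05600)/(-0.15600) = -0.28215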